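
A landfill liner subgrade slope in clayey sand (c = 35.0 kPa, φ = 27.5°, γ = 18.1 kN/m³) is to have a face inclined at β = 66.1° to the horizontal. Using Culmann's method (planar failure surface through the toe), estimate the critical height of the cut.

Culmann's analysis gives the critical failure plane at α_cr = (β + φ)/2 = (66.1 + 27.5)/2 = 46.8°, and the critical height
H_c = (4c/γ) · sinβ cosφ / [1 − cos(β − φ)]
    = (4·35.0/18.1) · sin66.1°·cos27.5° / [1 − cos(38.6°)]
    = 7.735 · 0.9143·0.8870 / [1 − 0.7815]
    = 7.735 · 0.8110 / 0.2185
    = 28.71 m

H_c = 28.71 m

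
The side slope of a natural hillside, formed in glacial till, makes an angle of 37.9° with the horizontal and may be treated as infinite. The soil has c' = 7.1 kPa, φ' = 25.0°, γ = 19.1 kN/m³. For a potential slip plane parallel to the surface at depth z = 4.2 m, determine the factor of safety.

For an infinite slope with a slip plane parallel to the surface (no pore pressure): FS = [c' + γz cos²β tanφ'] / [γz sinβ cosβ].
γz = 19.1·4.2 = 80.22 kN/m²
Numerator = 7.1 + 80.22·cos²37.9°·tan25.0° = 7.1 + 80.22·0.6227·0.4663 = 30.392 kPa
Denominator = 80.22·sin37.9°·cos37.9° = 80.22·0.6143·0.7891 = 38.884 kPa
FS = 30.392 / 38.884 = 0.782

FS = 0.78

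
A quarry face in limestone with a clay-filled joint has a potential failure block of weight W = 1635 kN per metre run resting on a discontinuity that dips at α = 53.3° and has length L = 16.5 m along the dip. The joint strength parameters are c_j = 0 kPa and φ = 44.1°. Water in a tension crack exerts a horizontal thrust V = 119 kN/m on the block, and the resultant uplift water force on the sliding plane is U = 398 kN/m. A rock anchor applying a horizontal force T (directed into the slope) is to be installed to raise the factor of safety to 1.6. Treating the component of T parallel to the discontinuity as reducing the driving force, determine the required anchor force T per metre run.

Resolving forces along and normal to the sliding plane, with the horizontal anchor force T adding T·sinα to the effective normal force and T·cosα acting up the plane against the driving force:
FS = [c_jL + (W cosα − U − V sinα + T sinα) tanφ] / [W sinα + V cosα − T cosα]
Without the anchor: N' = 483.7 kN/m, driving T_d = 1382.0 kN/m, resisting R = 0·16.5 + 483.7·tan44.1° = 468.7 kN/m, FS = 0.34.
Setting FS = 1.6 and solving for T:
1.6·(1382.0 − T cos53.3°) = 468.7 + T sin53.3°·tan44.1°
T·(sin53.3°·tan44.1° + 1.6·cos53.3°) = 1.6·1382.0 − 468.7
T·(0.8018·0.9691 + 1.6·0.5976) = 2211.2 − 468.7 = 1742.5
T·1.7332 = 1742.5
T = 1005.4 kN/m

T = 1005 kN/m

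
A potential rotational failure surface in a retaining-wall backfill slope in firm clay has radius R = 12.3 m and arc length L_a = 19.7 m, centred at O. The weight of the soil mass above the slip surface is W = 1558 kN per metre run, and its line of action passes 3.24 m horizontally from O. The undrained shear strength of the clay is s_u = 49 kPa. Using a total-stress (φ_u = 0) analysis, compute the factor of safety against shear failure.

Taking moments about the centre O, the resisting moment is provided by the undrained shear strength acting along the arc:
M_R = s_u·L_a·R = 49·19.70·12.3 = 11873.2 kN·m/m
M_D = W·d = 1558·3.24 = 5047.9 kN·m/m
FS = M_R / M_D = 11873.2 / 5047.9 = 2.352

FS = 2.35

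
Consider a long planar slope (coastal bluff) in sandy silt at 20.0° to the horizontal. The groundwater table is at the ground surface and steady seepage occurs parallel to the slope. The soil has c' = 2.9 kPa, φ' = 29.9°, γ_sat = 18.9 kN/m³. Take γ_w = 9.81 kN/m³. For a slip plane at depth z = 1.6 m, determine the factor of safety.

With seepage parallel to the slope and the water table at the surface, the effective normal stress on the slip plane uses the buoyant unit weight γ' = γ_sat − γ_w while the driving shear stress uses γ_sat:
FS = [c' + γ' z cos²β tanφ'] / [γ_sat z sinβ cosβ]
γ' = 18.9 − 9.81 = 9.09 kN/m³
Numerator = 2.9 + 9.09·1.6·cos²20.0°·tan29.9° = 2.9 + 9.09·1.6·0.8830·0.5750 = 10.285 kPa
Denominator = 18.9·1.6·sin20.0°·cos20.0° = 18.9·1.6·0.3420·0.9397 = 9.719 kPa
FS = 10.285 / 9.719 = 1.058

FS = 1.06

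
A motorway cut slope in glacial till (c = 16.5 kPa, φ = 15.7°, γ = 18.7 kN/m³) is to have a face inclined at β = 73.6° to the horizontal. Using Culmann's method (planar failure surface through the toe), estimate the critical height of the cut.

Culmann's analysis gives the critical failure plane at α_cr = (β + φ)/2 = (73.6 + 15.7)/2 = 44.6°, and the critical height
H_c = (4c/γ) · sinβ cosφ / [1 − cos(β − φ)]
    = (4·16.5/18.7) · sin73.6°·cos15.7° / [1 − cos(57.9°)]
    = 3.529 · 0.9593·0.9627 / [1 − 0.5314]
    = 3.529 · 0.9235 / 0.4686
    = 6.96 m

H_c = 6.96 m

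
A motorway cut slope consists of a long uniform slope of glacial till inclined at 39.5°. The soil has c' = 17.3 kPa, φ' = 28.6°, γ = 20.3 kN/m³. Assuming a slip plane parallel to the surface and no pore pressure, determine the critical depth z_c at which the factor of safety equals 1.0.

z_c = 5.13 m

Setting FS = 1.00 in FS = [c' + γz cos²β tanφ'] / [γz sinβ cosβ] and solving for z:
z = c' / [γ cosβ (FS·sinβ − cosβ·tanφ')]
  = 17.3 / [20.3·cos39.5°·(1.00·sin39.5° − cos39.5°·tan28.6°)]
  = 17.3 / [20.3·0.7716·(1.00·0.6361 − 0.7716·0.5452)]
  = 17.3 / 3.3736 = 5.128 m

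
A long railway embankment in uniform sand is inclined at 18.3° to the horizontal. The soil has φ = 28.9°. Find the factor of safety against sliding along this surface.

For a dry cohesionless infinite slope the factor of safety is FS = tanφ / tanβ.
FS = tan28.9° / tan18.3° = 0.5520 / 0.3307 = 1.669

FS = 1.67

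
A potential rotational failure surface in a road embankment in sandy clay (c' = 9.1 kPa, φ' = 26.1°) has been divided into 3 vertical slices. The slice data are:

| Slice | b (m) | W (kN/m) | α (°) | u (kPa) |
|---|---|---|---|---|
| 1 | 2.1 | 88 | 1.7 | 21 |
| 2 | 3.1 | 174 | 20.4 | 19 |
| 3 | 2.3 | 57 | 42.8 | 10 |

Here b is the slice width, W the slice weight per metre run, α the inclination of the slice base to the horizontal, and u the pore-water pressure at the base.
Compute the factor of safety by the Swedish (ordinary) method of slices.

Ordinary method of slices: FS = Σ[c'·Δl_i + (W_i cosα_i − u_i·Δl_i)·tanφ'] / Σ W_i sinα_i, with Δl_i = b_i / cosα_i.
Slice 1: Δl = 2.1/cos1.7° = 2.101 m; N'_1 = 88·cos1.7° − 21·2.101 = 43.8; c'Δl = 19.12; W sinα = 2.6
Slice 2: Δl = 3.1/cos20.4° = 3.307 m; N'_2 = 174·cos20.4° − 19·3.307 = 100.2; c'Δl = 30.10; W sinα = 60.7
Slice 3: Δl = 2.3/cos42.8° = 3.135 m; N'_3 = 57·cos42.8° − 10·3.135 = 10.5; c'Δl = 28.53; W sinα = 38.7
Σc'Δl = 77.7 kN/m; ΣN' = 154.6 kN/m; ΣW sinα = 102.0 kN/m
Resisting = 77.7 + 154.6·tan26.1° = 77.7 + 75.7 = 153.5 kN/m
FS = 153.5 / 102.0 = 1.505

FS = 1.50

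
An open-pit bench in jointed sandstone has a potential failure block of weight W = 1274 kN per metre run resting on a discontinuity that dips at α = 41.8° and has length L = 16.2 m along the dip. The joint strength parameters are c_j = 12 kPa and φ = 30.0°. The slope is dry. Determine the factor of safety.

Resolving the block weight along and normal to the plane and applying the Mohr–Coulomb strength on the joint:
N' = W cosα = 1274·cos41.8° = 949.7 kN/m
Driving force T = W sinα = 1274·sin41.8° = 849.2 kN/m
Resisting force R = c_j·L + N'·tanφ = 12·16.2 + 949.7·tan30.0° = 194.4 + 548.3 = 742.7 kN/m
FS = R / T = 742.7 / 849.2 = 0.875

FS = 0.87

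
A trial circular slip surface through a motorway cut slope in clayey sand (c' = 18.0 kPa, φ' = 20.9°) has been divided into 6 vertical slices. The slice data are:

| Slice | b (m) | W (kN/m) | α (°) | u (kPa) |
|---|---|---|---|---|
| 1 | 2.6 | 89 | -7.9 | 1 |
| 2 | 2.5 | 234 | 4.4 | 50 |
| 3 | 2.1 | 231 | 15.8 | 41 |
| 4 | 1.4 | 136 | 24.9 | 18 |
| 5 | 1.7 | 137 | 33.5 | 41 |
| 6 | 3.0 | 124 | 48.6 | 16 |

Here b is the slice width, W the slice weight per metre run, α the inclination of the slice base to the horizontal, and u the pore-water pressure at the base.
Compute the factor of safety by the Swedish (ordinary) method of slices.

FS = 1.54

Ordinary method of slices: FS = Σ[c'·Δl_i + (W_i cosα_i − u_i·Δl_i)·tanφ'] / Σ W_i sinα_i, with Δl_i = b_i / cosα_i.
Slice 1: Δl = 2.6/cos(-7.9°) = 2.625 m; N'_1 = 89·cos(-7.9°) − 1·2.625 = 85.5; c'Δl = 47.25; W sinα = -12.2
Slice 2: Δl = 2.5/cos4.4° = 2.507 m; N'_2 = 234·cos4.4° − 50·2.507 = 107.9; c'Δl = 45.13; W sinα = 18.0
Slice 3: Δl = 2.1/cos15.8° = 2.182 m; N'_3 = 231·cos15.8° − 41·2.182 = 132.8; c'Δl = 39.28; W sinα = 62.9
Slice 4: Δl = 1.4/cos24.9° = 1.543 m; N'_4 = 136·cos24.9° − 18·1.543 = 95.6; c'Δl = 27.78; W sinα = 57.3
Slice 5: Δl = 1.7/cos33.5° = 2.039 m; N'_5 = 137·cos33.5° − 41·2.039 = 30.7; c'Δl = 36.70; W sinα = 75.6
Slice 6: Δl = 3.0/cos48.6° = 4.536 m; N'_6 = 124·cos48.6° − 16·4.536 = 9.4; c'Δl = 81.66; W sinα = 93.0
Σc'Δl = 277.8 kN/m; ΣN' = 461.9 kN/m; ΣW sinα = 294.5 kN/m
Resisting = 277.8 + 461.9·tan20.9° = 277.8 + 176.4 = 454.2 kN/m
FS = 454.2 / 294.5 = 1.542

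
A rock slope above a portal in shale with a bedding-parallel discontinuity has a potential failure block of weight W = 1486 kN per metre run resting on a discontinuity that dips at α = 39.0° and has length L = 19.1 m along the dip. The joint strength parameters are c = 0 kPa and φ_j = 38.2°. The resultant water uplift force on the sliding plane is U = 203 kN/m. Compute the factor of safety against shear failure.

Resolving the block weight along and normal to the plane and applying the Mohr–Coulomb strength on the joint:
N' = W cosα − U = 1486·cos39.0° − 203 = 951.8 kN/m
Driving force T = W sinα = 1486·sin39.0° = 935.2 kN/m
Resisting force R = c·L + N'·tanφ_j = 0·19.1 + 951.8·tan38.2° = 0.0 + 749.0 = 749.0 kN/m
FS = R / T = 749.0 / 935.2 = 0.801

FS = 0.80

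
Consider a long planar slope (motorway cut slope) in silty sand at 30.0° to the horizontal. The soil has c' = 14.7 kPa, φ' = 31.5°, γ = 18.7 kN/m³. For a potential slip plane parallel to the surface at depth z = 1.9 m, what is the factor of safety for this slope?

For an infinite slope with a slip plane parallel to the surface (no pore pressure): FS = [c' + γz cos²β tanφ'] / [γz sinβ cosβ].
γz = 18.7·1.9 = 35.53 kN/m²
Numerator = 14.7 + 35.53·cos²30.0°·tan31.5° = 14.7 + 35.53·0.7500·0.6128 = 31.030 kPa
Denominator = 35.53·sin30.0°·cos30.0° = 35.53·0.5000·0.8660 = 15.385 kPa
FS = 31.030 / 15.385 = 2.017

FS = 2.02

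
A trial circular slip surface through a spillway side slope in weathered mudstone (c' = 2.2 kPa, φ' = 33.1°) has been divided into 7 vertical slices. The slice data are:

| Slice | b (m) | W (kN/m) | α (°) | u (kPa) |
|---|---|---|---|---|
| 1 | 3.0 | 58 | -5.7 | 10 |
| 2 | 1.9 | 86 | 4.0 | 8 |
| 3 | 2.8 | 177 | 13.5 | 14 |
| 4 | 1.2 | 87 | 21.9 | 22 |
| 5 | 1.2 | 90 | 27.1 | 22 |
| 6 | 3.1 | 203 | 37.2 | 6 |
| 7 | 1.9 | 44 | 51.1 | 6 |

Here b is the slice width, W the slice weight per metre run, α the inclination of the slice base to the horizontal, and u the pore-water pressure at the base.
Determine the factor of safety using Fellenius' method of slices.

FS = 1.29

Ordinary method of slices: FS = Σ[c'·Δl_i + (W_i cosα_i − u_i·Δl_i)·tanφ'] / Σ W_i sinα_i, with Δl_i = b_i / cosα_i.
Slice 1: Δl = 3.0/cos(-5.7°) = 3.015 m; N'_1 = 58·cos(-5.7°) − 10·3.015 = 27.6; c'Δl = 6.63; W sinα = -5.8
Slice 2: Δl = 1.9/cos4.0° = 1.905 m; N'_2 = 86·cos4.0° − 8·1.905 = 70.6; c'Δl = 4.19; W sinα = 6.0
Slice 3: Δl = 2.8/cos13.5° = 2.880 m; N'_3 = 177·cos13.5° − 14·2.880 = 131.8; c'Δl = 6.34; W sinα = 41.3
Slice 4: Δl = 1.2/cos21.9° = 1.293 m; N'_4 = 87·cos21.9° − 22·1.293 = 52.3; c'Δl = 2.85; W sinα = 32.4
Slice 5: Δl = 1.2/cos27.1° = 1.348 m; N'_5 = 90·cos27.1° − 22·1.348 = 50.5; c'Δl = 2.97; W sinα = 41.0
Slice 6: Δl = 3.1/cos37.2° = 3.892 m; N'_6 = 203·cos37.2° − 6·3.892 = 138.3; c'Δl = 8.56; W sinα = 122.7
Slice 7: Δl = 1.9/cos51.1° = 3.026 m; N'_7 = 44·cos51.1° − 6·3.026 = 9.5; c'Δl = 6.66; W sinα = 34.2
Σc'Δl = 38.2 kN/m; ΣN' = 480.5 kN/m; ΣW sinα = 272.0 kN/m
Resisting = 38.2 + 480.5·tan33.1° = 38.2 + 313.2 = 351.4 kN/m
FS = 351.4 / 272.0 = 1.292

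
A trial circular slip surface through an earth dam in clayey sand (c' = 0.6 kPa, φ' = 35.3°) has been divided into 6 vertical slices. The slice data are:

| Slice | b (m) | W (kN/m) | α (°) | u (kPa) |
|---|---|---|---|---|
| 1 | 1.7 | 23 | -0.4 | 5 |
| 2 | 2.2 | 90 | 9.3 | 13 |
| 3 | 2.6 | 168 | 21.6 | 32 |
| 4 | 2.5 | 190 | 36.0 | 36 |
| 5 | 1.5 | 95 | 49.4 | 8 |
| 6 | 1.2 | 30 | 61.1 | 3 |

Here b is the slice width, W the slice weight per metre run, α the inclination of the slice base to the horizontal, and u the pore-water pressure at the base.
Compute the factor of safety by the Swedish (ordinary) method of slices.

FS = 0.61

Ordinary method of slices: FS = Σ[c'·Δl_i + (W_i cosα_i − u_i·Δl_i)·tanφ'] / Σ W_i sinα_i, with Δl_i = b_i / cosα_i.
Slice 1: Δl = 1.7/cos(-0.4°) = 1.700 m; N'_1 = 23·cos(-0.4°) − 5·1.700 = 14.5; c'Δl = 1.02; W sinα = -0.2
Slice 2: Δl = 2.2/cos9.3° = 2.229 m; N'_2 = 90·cos9.3° − 13·2.229 = 59.8; c'Δl = 1.34; W sinα = 14.5
Slice 3: Δl = 2.6/cos21.6° = 2.796 m; N'_3 = 168·cos21.6° − 32·2.796 = 66.7; c'Δl = 1.68; W sinα = 61.8
Slice 4: Δl = 2.5/cos36.0° = 3.090 m; N'_4 = 190·cos36.0° − 36·3.090 = 42.5; c'Δl = 1.85; W sinα = 111.7
Slice 5: Δl = 1.5/cos49.4° = 2.305 m; N'_5 = 95·cos49.4° − 8·2.305 = 43.4; c'Δl = 1.38; W sinα = 72.1
Slice 6: Δl = 1.2/cos61.1° = 2.483 m; N'_6 = 30·cos61.1° − 3·2.483 = 7.0; c'Δl = 1.49; W sinα = 26.3
Σc'Δl = 8.8 kN/m; ΣN' = 234.0 kN/m; ΣW sinα = 286.3 kN/m
Resisting = 8.8 + 234.0·tan35.3° = 8.8 + 165.6 = 174.4 kN/m
FS = 174.4 / 286.3 = 0.609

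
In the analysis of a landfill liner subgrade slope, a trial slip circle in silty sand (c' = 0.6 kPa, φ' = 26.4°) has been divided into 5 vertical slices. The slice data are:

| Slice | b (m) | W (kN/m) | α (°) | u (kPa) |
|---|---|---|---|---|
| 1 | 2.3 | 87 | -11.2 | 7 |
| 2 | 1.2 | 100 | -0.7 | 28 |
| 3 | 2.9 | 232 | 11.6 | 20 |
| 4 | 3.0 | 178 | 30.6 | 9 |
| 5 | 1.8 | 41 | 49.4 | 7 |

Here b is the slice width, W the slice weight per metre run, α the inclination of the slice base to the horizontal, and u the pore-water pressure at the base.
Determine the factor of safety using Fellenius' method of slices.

Ordinary method of slices: FS = Σ[c'·Δl_i + (W_i cosα_i − u_i·Δl_i)·tanφ'] / Σ W_i sinα_i, with Δl_i = b_i / cosα_i.
Slice 1: Δl = 2.3/cos(-11.2°) = 2.345 m; N'_1 = 87·cos(-11.2°) − 7·2.345 = 68.9; c'Δl = 1.41; W sinα = -16.9
Slice 2: Δl = 1.2/cos(-0.7°) = 1.200 m; N'_2 = 100·cos(-0.7°) − 28·1.200 = 66.4; c'Δl = 0.72; W sinα = -1.2
Slice 3: Δl = 2.9/cos11.6° = 2.960 m; N'_3 = 232·cos11.6° − 20·2.960 = 168.1; c'Δl = 1.78; W sinα = 46.7
Slice 4: Δl = 3.0/cos30.6° = 3.485 m; N'_4 = 178·cos30.6° − 9·3.485 = 121.8; c'Δl = 2.09; W sinα = 90.6
Slice 5: Δl = 1.8/cos49.4° = 2.766 m; N'_5 = 41·cos49.4° − 7·2.766 = 7.3; c'Δl = 1.66; W sinα = 31.1
Σc'Δl = 7.7 kN/m; ΣN' = 432.5 kN/m; ΣW sinα = 150.3 kN/m
Resisting = 7.7 + 432.5·tan26.4° = 7.7 + 214.7 = 222.4 kN/m
FS = 222.4 / 150.3 = 1.480

FS = 1.48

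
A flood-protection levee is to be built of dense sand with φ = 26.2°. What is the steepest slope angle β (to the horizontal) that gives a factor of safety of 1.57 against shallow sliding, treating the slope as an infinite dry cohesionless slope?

For an infinite dry cohesionless slope FS = tanφ/tanβ, so tanβ = tanφ / FS.
tanβ = tan26.2° / 1.57 = 0.4921 / 1.57 = 0.3134
β = arctan(0.3134) = 17.40°

β = 17.4°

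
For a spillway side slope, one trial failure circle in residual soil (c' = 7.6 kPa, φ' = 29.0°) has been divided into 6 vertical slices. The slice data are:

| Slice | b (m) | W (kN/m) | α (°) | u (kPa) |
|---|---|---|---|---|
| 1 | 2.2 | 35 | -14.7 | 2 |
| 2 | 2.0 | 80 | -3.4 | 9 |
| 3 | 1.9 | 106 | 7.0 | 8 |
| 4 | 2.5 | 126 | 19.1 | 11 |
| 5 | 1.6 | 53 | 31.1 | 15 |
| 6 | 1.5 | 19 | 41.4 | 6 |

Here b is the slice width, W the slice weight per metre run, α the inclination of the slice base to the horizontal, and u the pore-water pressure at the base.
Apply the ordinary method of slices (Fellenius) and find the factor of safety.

FS = 3.20

Ordinary method of slices: FS = Σ[c'·Δl_i + (W_i cosα_i − u_i·Δl_i)·tanφ'] / Σ W_i sinα_i, with Δl_i = b_i / cosα_i.
Slice 1: Δl = 2.2/cos(-14.7°) = 2.274 m; N'_1 = 35·cos(-14.7°) − 2·2.274 = 29.3; c'Δl = 17.29; W sinα = -8.9
Slice 2: Δl = 2.0/cos(-3.4°) = 2.004 m; N'_2 = 80·cos(-3.4°) − 9·2.004 = 61.8; c'Δl = 15.23; W sinα = -4.7
Slice 3: Δl = 1.9/cos7.0° = 1.914 m; N'_3 = 106·cos7.0° − 8·1.914 = 89.9; c'Δl = 14.55; W sinα = 12.9
Slice 4: Δl = 2.5/cos19.1° = 2.646 m; N'_4 = 126·cos19.1° − 11·2.646 = 90.0; c'Δl = 20.11; W sinα = 41.2
Slice 5: Δl = 1.6/cos31.1° = 1.869 m; N'_5 = 53·cos31.1° − 15·1.869 = 17.4; c'Δl = 14.20; W sinα = 27.4
Slice 6: Δl = 1.5/cos41.4° = 2.000 m; N'_6 = 19·cos41.4° − 6·2.000 = 2.3; c'Δl = 15.20; W sinα = 12.6
Σc'Δl = 96.6 kN/m; ΣN' = 290.6 kN/m; ΣW sinα = 80.5 kN/m
Resisting = 96.6 + 290.6·tan29.0° = 96.6 + 161.1 = 257.6 kN/m
FS = 257.6 / 80.5 = 3.202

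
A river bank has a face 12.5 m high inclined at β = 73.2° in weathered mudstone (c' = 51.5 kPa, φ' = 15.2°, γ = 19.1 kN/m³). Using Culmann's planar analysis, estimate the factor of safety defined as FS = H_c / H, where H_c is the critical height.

H_c = (4c'/γ) · sinβ cosφ' / [1 − cos(β − φ')]
    = (4·51.5/19.1) · sin73.2°·cos15.2° / [1 − cos58.0°]
    = 10.785 · 0.9238 / 0.4701 = 21.20 m
FS = H_c / H = 21.20 / 12.5 = 1.696

FS = 1.70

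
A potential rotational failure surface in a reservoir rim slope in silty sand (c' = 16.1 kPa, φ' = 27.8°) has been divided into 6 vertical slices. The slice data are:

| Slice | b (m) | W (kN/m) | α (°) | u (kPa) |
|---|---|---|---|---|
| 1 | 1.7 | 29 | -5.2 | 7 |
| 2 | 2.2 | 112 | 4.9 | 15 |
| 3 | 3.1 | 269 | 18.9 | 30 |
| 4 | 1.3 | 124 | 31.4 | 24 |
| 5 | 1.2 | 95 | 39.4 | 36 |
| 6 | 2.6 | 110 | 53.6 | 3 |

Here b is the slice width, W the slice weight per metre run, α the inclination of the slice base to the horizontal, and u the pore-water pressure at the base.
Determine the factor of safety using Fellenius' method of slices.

FS = 1.44

Ordinary method of slices: FS = Σ[c'·Δl_i + (W_i cosα_i − u_i·Δl_i)·tanφ'] / Σ W_i sinα_i, with Δl_i = b_i / cosα_i.
Slice 1: Δl = 1.7/cos(-5.2°) = 1.707 m; N'_1 = 29·cos(-5.2°) − 7·1.707 = 16.9; c'Δl = 27.48; W sinα = -2.6
Slice 2: Δl = 2.2/cos4.9° = 2.208 m; N'_2 = 112·cos4.9° − 15·2.208 = 78.5; c'Δl = 35.55; W sinα = 9.6
Slice 3: Δl = 3.1/cos18.9° = 3.277 m; N'_3 = 269·cos18.9° − 30·3.277 = 156.2; c'Δl = 52.75; W sinα = 87.1
Slice 4: Δl = 1.3/cos31.4° = 1.523 m; N'_4 = 124·cos31.4° − 24·1.523 = 69.3; c'Δl = 24.52; W sinα = 64.6
Slice 5: Δl = 1.2/cos39.4° = 1.553 m; N'_5 = 95·cos39.4° − 36·1.553 = 17.5; c'Δl = 25.00; W sinα = 60.3
Slice 6: Δl = 2.6/cos53.6° = 4.381 m; N'_6 = 110·cos53.6° − 3·4.381 = 52.1; c'Δl = 70.54; W sinα = 88.5
Σc'Δl = 235.9 kN/m; ΣN' = 390.5 kN/m; ΣW sinα = 307.5 kN/m
Resisting = 235.9 + 390.5·tan27.8° = 235.9 + 205.9 = 441.7 kN/m
FS = 441.7 / 307.5 = 1.437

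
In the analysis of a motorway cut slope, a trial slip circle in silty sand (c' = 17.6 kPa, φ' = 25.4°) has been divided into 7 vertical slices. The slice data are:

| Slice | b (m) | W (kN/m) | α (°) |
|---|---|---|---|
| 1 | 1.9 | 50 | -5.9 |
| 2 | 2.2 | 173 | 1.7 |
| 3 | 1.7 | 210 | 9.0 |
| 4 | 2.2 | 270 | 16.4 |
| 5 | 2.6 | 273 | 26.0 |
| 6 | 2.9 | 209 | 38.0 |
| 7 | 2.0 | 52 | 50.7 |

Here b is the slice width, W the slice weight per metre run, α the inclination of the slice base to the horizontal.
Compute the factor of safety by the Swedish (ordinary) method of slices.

Ordinary method of slices: FS = Σ[c'·Δl_i + (W_i cosα_i)·tanφ'] / Σ W_i sinα_i, with Δl_i = b_i / cosα_i.
Slice 1: Δl = 1.9/cos(-5.9°) = 1.910 m; N'_1 = 50·cos(-5.9°) = 49.7; c'Δl = 33.62; W sinα = -5.1
Slice 2: Δl = 2.2/cos1.7° = 2.201 m; N'_2 = 173·cos1.7° = 172.9; c'Δl = 38.74; W sinα = 5.1
Slice 3: Δl = 1.7/cos9.0° = 1.721 m; N'_3 = 210·cos9.0° = 207.4; c'Δl = 30.29; W sinα = 32.9
Slice 4: Δl = 2.2/cos16.4° = 2.293 m; N'_4 = 270·cos16.4° = 259.0; c'Δl = 40.36; W sinα = 76.2
Slice 5: Δl = 2.6/cos26.0° = 2.893 m; N'_5 = 273·cos26.0° = 245.4; c'Δl = 50.91; W sinα = 119.7
Slice 6: Δl = 2.9/cos38.0° = 3.680 m; N'_6 = 209·cos38.0° = 164.7; c'Δl = 64.77; W sinα = 128.7
Slice 7: Δl = 2.0/cos50.7° = 3.158 m; N'_7 = 52·cos50.7° = 32.9; c'Δl = 55.57; W sinα = 40.2
Σc'Δl = 314.3 kN/m; ΣN' = 1132.1 kN/m; ΣW sinα = 397.7 kN/m
Resisting = 314.3 + 1132.1·tan25.4° = 314.3 + 537.6 = 851.8 kN/m
FS = 851.8 / 397.7 = 2.142

FS = 2.14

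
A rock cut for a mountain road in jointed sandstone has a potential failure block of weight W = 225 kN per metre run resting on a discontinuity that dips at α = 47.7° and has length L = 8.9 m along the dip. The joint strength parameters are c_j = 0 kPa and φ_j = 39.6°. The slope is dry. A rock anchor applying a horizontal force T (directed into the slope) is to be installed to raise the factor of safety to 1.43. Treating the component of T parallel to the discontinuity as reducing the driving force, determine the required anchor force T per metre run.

Resolving forces along and normal to the sliding plane, with the horizontal anchor force T adding T·sinα to the effective normal force and T·cosα acting up the plane against the driving force:
FS = [c_jL + (W cosα + T sinα) tanφ_j] / [W sinα − T cosα]
Without the anchor: N' = 151.4 kN/m, driving T_d = 166.4 kN/m, resisting R = 0·8.9 + 151.4·tan39.6° = 125.3 kN/m, FS = 0.75.
Setting FS = 1.43 and solving for T:
1.43·(166.4 − T cos47.7°) = 125.3 + T sin47.7°·tan39.6°
T·(sin47.7°·tan39.6° + 1.43·cos47.7°) = 1.43·166.4 − 125.3
T·(0.7396·0.8273 + 1.43·0.6730) = 238.0 − 125.3 = 112.7
T·1.5743 = 112.7
T = 71.6 kN/m

T = 72 kN/m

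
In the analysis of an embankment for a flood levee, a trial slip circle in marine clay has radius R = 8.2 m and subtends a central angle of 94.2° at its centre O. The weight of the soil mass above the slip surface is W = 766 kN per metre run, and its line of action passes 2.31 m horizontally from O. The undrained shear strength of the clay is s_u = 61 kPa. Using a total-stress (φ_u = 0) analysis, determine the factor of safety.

Taking moments about the centre O, the resisting moment is provided by the undrained shear strength acting along the arc:
Arc length L_a = R·θ = 8.2·(94.2°·π/180) = 8.2·1.6441 = 13.48 m
M_R = s_u·L_a·R = 61·13.48·8.2 = 6743.5 kN·m/m
M_D = W·d = 766·2.31 = 1769.5 kN·m/m
FS = M_R / M_D = 6743.5 / 1769.5 = 3.811

FS = 3.81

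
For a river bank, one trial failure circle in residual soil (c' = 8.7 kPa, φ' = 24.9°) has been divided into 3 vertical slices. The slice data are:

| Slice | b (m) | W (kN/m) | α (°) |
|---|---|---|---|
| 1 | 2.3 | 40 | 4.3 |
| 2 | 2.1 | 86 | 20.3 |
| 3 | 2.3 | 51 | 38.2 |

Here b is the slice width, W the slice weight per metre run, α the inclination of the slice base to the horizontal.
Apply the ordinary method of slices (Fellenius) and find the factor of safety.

Ordinary method of slices: FS = Σ[c'·Δl_i + (W_i cosα_i)·tanφ'] / Σ W_i sinα_i, with Δl_i = b_i / cosα_i.
Slice 1: Δl = 2.3/cos4.3° = 2.306 m; N'_1 = 40·cos4.3° = 39.9; c'Δl = 20.07; W sinα = 3.0
Slice 2: Δl = 2.1/cos20.3° = 2.239 m; N'_2 = 86·cos20.3° = 80.7; c'Δl = 19.48; W sinα = 29.8
Slice 3: Δl = 2.3/cos38.2° = 2.927 m; N'_3 = 51·cos38.2° = 40.1; c'Δl = 25.46; W sinα = 31.5
Σc'Δl = 65.0 kN/m; ΣN' = 160.6 kN/m; ΣW sinα = 64.4 kN/m
Resisting = 65.0 + 160.6·tan24.9° = 65.0 + 74.6 = 139.6 kN/m
FS = 139.6 / 64.4 = 2.168

FS = 2.17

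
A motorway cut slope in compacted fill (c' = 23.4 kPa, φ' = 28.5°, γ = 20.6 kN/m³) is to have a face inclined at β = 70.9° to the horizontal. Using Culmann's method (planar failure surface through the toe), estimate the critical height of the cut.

Culmann's analysis gives the critical failure plane at α_cr = (β + φ')/2 = (70.9 + 28.5)/2 = 49.7°, and the critical height
H_c = (4c'/γ) · sinβ cosφ' / [1 − cos(β − φ')]
    = (4·23.4/20.6) · sin70.9°·cos28.5° / [1 − cos(42.4°)]
    = 4.544 · 0.9449·0.8788 / [1 − 0.7385]
    = 4.544 · 0.8304 / 0.2615
    = 14.43 m

H_c = 14.43 m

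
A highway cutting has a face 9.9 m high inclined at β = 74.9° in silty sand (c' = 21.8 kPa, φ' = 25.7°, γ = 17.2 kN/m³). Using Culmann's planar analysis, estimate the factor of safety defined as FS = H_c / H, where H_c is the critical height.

FS = 1.29

H_c = (4c'/γ) · sinβ cosφ' / [1 − cos(β − φ')]
    = (4·21.8/17.2) · sin74.9°·cos25.7° / [1 − cos49.2°]
    = 5.070 · 0.8700 / 0.3466 = 12.73 m
FS = H_c / H = 12.73 / 9.9 = 1.285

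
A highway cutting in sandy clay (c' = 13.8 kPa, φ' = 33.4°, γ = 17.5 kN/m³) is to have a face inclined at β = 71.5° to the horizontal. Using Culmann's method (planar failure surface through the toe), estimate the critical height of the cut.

H_c = 11.72 m

Culmann's analysis gives the critical failure plane at α_cr = (β + φ')/2 = (71.5 + 33.4)/2 = 52.5°, and the critical height
H_c = (4c'/γ) · sinβ cosφ' / [1 − cos(β − φ')]
    = (4·13.8/17.5) · sin71.5°·cos33.4° / [1 − cos(38.1°)]
    = 3.154 · 0.9483·0.8348 / [1 − 0.7869]
    = 3.154 · 0.7917 / 0.2131
    = 11.72 m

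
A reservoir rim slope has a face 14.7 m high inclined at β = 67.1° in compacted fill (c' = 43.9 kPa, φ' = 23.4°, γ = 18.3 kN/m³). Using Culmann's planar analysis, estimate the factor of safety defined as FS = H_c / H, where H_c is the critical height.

FS = 1.99

H_c = (4c'/γ) · sinβ cosφ' / [1 − cos(β − φ')]
    = (4·43.9/18.3) · sin67.1°·cos23.4° / [1 − cos43.7°]
    = 9.596 · 0.8454 / 0.2770 = 29.28 m
FS = H_c / H = 29.28 / 14.7 = 1.992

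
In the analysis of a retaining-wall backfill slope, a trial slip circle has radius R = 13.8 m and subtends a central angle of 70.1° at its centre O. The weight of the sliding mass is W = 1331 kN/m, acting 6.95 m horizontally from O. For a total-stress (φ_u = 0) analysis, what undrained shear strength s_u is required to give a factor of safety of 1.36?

s_u = 54.0 kPa

FS = s_u·L_a·R / (W·d), so s_u = FS·W·d / (L_a·R).
Arc length L_a = R·θ = 13.8·(70.1°·π/180) = 13.8·1.2235 = 16.88 m
s_u = 1.36·1331·6.95 / (16.88·13.8) = 12580.6 / 233.00 = 53.99 kPa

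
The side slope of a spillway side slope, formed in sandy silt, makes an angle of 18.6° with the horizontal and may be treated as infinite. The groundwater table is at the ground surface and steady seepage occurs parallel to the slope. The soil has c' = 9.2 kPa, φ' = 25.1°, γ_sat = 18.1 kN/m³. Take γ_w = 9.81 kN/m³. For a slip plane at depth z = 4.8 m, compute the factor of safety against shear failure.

FS = 0.99

With seepage parallel to the slope and the water table at the surface, the effective normal stress on the slip plane uses the buoyant unit weight γ' = γ_sat − γ_w while the driving shear stress uses γ_sat:
FS = [c' + γ' z cos²β tanφ'] / [γ_sat z sinβ cosβ]
γ' = 18.1 − 9.81 = 8.29 kN/m³
Numerator = 9.2 + 8.29·4.8·cos²18.6°·tan25.1° = 9.2 + 8.29·4.8·0.8983·0.4684 = 25.944 kPa
Denominator = 18.1·4.8·sin18.6°·cos18.6° = 18.1·4.8·0.3190·0.9478 = 26.264 kPa
FS = 25.944 / 26.264 = 0.988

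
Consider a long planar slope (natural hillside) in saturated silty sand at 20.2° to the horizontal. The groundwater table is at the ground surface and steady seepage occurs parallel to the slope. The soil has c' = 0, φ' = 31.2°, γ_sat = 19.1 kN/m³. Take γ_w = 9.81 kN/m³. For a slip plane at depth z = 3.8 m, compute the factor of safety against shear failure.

FS = 0.80

With seepage parallel to the slope and the water table at the surface, the effective normal stress on the slip plane uses the buoyant unit weight γ' = γ_sat − γ_w while the driving shear stress uses γ_sat:
FS = [c' + γ' z cos²β tanφ'] / [γ_sat z sinβ cosβ]
(For c' = 0 this reduces to FS = (γ'/γ_sat)·tanφ'/tanβ.)
γ' = 19.1 − 9.81 = 9.29 kN/m³
Numerator = 0.0 + 9.29·3.8·cos²20.2°·tan31.2° = 0.0 + 9.29·3.8·0.8808·0.6056 = 18.831 kPa
Denominator = 19.1·3.8·sin20.2°·cos20.2° = 19.1·3.8·0.3453·0.9385 = 23.520 kPa
FS = 18.831 / 23.520 = 0.801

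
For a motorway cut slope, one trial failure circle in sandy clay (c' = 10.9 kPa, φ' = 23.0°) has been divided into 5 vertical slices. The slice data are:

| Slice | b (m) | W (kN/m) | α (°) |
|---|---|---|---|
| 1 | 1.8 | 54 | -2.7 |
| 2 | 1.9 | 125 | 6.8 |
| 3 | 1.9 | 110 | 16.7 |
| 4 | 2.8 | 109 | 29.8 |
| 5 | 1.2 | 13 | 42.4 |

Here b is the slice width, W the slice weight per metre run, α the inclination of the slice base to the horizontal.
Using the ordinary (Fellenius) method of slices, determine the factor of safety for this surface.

FS = 2.62

Ordinary method of slices: FS = Σ[c'·Δl_i + (W_i cosα_i)·tanφ'] / Σ W_i sinα_i, with Δl_i = b_i / cosα_i.
Slice 1: Δl = 1.8/cos(-2.7°) = 1.802 m; N'_1 = 54·cos(-2.7°) = 53.9; c'Δl = 19.64; W sinα = -2.5
Slice 2: Δl = 1.9/cos6.8° = 1.913 m; N'_2 = 125·cos6.8° = 124.1; c'Δl = 20.86; W sinα = 14.8
Slice 3: Δl = 1.9/cos16.7° = 1.984 m; N'_3 = 110·cos16.7° = 105.4; c'Δl = 21.62; W sinα = 31.6
Slice 4: Δl = 2.8/cos29.8° = 3.227 m; N'_4 = 109·cos29.8° = 94.6; c'Δl = 35.17; W sinα = 54.2
Slice 5: Δl = 1.2/cos42.4° = 1.625 m; N'_5 = 13·cos42.4° = 9.6; c'Δl = 17.71; W sinα = 8.8
Σc'Δl = 115.0 kN/m; ΣN' = 387.6 kN/m; ΣW sinα = 106.8 kN/m
Resisting = 115.0 + 387.6·tan23.0° = 115.0 + 164.5 = 279.5 kN/m
FS = 279.5 / 106.8 = 2.617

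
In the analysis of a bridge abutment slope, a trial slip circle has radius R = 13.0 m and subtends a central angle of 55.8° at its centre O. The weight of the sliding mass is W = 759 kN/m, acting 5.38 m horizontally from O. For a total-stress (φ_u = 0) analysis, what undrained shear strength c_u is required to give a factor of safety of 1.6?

FS = c_u·L_a·R / (W·d), so c_u = FS·W·d / (L_a·R).
Arc length L_a = R·θ = 13.0·(55.8°·π/180) = 13.0·0.9739 = 12.66 m
c_u = 1.6·759·5.38 / (12.66·13.0) = 6533.5 / 164.59 = 39.70 kPa

c_u = 39.7 kPa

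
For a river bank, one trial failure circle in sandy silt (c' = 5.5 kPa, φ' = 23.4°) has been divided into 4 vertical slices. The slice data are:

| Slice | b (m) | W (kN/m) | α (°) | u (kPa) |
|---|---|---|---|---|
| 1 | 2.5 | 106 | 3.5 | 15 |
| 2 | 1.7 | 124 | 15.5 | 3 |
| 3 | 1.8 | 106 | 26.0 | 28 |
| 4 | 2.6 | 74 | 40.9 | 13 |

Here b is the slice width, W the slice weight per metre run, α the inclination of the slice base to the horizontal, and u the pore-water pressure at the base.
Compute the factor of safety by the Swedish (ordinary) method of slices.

Ordinary method of slices: FS = Σ[c'·Δl_i + (W_i cosα_i − u_i·Δl_i)·tanφ'] / Σ W_i sinα_i, with Δl_i = b_i / cosα_i.
Slice 1: Δl = 2.5/cos3.5° = 2.505 m; N'_1 = 106·cos3.5° − 15·2.505 = 68.2; c'Δl = 13.78; W sinα = 6.5
Slice 2: Δl = 1.7/cos15.5° = 1.764 m; N'_2 = 124·cos15.5° − 3·1.764 = 114.2; c'Δl = 9.70; W sinα = 33.1
Slice 3: Δl = 1.8/cos26.0° = 2.003 m; N'_3 = 106·cos26.0° − 28·2.003 = 39.2; c'Δl = 11.01; W sinα = 46.5
Slice 4: Δl = 2.6/cos40.9° = 3.440 m; N'_4 = 74·cos40.9° − 13·3.440 = 11.2; c'Δl = 18.92; W sinα = 48.5
Σc'Δl = 53.4 kN/m; ΣN' = 232.8 kN/m; ΣW sinα = 134.5 kN/m
Resisting = 53.4 + 232.8·tan23.4° = 53.4 + 100.8 = 154.2 kN/m
FS = 154.2 / 134.5 = 1.146

FS = 1.15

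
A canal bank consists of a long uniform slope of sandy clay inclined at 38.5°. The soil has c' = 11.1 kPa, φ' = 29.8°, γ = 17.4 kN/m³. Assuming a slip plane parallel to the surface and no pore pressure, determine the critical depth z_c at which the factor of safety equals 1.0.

z_c = 4.68 m

Setting FS = 1.00 in FS = [c' + γz cos²β tanφ'] / [γz sinβ cosβ] and solving for z:
z = c' / [γ cosβ (FS·sinβ − cosβ·tanφ')]
  = 11.1 / [17.4·cos38.5°·(1.00·sin38.5° − cos38.5°·tan29.8°)]
  = 11.1 / [17.4·0.7826·(1.00·0.6225 − 0.7826·0.5727)]
  = 11.1 / 2.3737 = 4.676 m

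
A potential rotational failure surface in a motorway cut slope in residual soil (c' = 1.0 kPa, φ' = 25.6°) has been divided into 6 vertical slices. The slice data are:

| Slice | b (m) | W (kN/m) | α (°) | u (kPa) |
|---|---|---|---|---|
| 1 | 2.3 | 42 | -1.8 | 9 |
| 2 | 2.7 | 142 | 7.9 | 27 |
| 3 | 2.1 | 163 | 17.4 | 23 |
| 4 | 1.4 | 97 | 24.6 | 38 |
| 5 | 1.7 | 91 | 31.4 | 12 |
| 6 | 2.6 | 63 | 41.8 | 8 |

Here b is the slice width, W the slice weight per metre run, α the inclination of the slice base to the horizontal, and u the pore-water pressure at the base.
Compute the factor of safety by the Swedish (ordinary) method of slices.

Ordinary method of slices: FS = Σ[c'·Δl_i + (W_i cosα_i − u_i·Δl_i)·tanφ'] / Σ W_i sinα_i, with Δl_i = b_i / cosα_i.
Slice 1: Δl = 2.3/cos(-1.8°) = 2.301 m; N'_1 = 42·cos(-1.8°) − 9·2.301 = 21.3; c'Δl = 2.30; W sinα = -1.3
Slice 2: Δl = 2.7/cos7.9° = 2.726 m; N'_2 = 142·cos7.9° − 27·2.726 = 67.1; c'Δl = 2.73; W sinα = 19.5
Slice 3: Δl = 2.1/cos17.4° = 2.201 m; N'_3 = 163·cos17.4° − 23·2.201 = 104.9; c'Δl = 2.20; W sinα = 48.7
Slice 4: Δl = 1.4/cos24.6° = 1.540 m; N'_4 = 97·cos24.6° − 38·1.540 = 29.7; c'Δl = 1.54; W sinα = 40.4
Slice 5: Δl = 1.7/cos31.4° = 1.992 m; N'_5 = 91·cos31.4° − 12·1.992 = 53.8; c'Δl = 1.99; W sinα = 47.4
Slice 6: Δl = 2.6/cos41.8° = 3.488 m; N'_6 = 63·cos41.8° − 8·3.488 = 19.1; c'Δl = 3.49; W sinα = 42.0
Σc'Δl = 14.2 kN/m; ΣN' = 295.8 kN/m; ΣW sinα = 196.7 kN/m
Resisting = 14.2 + 295.8·tan25.6° = 14.2 + 141.7 = 156.0 kN/m
FS = 156.0 / 196.7 = 0.793

FS = 0.79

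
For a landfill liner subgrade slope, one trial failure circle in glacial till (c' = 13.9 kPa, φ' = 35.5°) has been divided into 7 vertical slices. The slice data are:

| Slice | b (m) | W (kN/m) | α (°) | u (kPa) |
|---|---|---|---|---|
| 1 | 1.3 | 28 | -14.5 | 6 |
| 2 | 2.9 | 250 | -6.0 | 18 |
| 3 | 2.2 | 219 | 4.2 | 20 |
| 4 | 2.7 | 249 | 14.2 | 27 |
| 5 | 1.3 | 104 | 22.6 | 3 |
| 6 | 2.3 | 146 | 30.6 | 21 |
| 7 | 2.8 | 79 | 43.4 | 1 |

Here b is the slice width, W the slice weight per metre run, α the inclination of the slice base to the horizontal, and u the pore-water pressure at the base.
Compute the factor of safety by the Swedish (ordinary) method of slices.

Ordinary method of slices: FS = Σ[c'·Δl_i + (W_i cosα_i − u_i·Δl_i)·tanφ'] / Σ W_i sinα_i, with Δl_i = b_i / cosα_i.
Slice 1: Δl = 1.3/cos(-14.5°) = 1.343 m; N'_1 = 28·cos(-14.5°) − 6·1.343 = 19.1; c'Δl = 18.66; W sinα = -7.0
Slice 2: Δl = 2.9/cos(-6.0°) = 2.916 m; N'_2 = 250·cos(-6.0°) − 18·2.916 = 196.1; c'Δl = 40.53; W sinα = -26.1
Slice 3: Δl = 2.2/cos4.2° = 2.206 m; N'_3 = 219·cos4.2° − 20·2.206 = 174.3; c'Δl = 30.66; W sinα = 16.0
Slice 4: Δl = 2.7/cos14.2° = 2.785 m; N'_4 = 249·cos14.2° − 27·2.785 = 166.2; c'Δl = 38.71; W sinα = 61.1
Slice 5: Δl = 1.3/cos22.6° = 1.408 m; N'_5 = 104·cos22.6° − 3·1.408 = 91.8; c'Δl = 19.57; W sinα = 40.0
Slice 6: Δl = 2.3/cos30.6° = 2.672 m; N'_6 = 146·cos30.6° − 21·2.672 = 69.6; c'Δl = 37.14; W sinα = 74.3
Slice 7: Δl = 2.8/cos43.4° = 3.854 m; N'_7 = 79·cos43.4° − 1·3.854 = 53.5; c'Δl = 53.57; W sinα = 54.3
Σc'Δl = 238.9 kN/m; ΣN' = 770.6 kN/m; ΣW sinα = 212.5 kN/m
Resisting = 238.9 + 770.6·tan35.5° = 238.9 + 549.6 = 788.5 kN/m
FS = 788.5 / 212.5 = 3.710

FS = 3.71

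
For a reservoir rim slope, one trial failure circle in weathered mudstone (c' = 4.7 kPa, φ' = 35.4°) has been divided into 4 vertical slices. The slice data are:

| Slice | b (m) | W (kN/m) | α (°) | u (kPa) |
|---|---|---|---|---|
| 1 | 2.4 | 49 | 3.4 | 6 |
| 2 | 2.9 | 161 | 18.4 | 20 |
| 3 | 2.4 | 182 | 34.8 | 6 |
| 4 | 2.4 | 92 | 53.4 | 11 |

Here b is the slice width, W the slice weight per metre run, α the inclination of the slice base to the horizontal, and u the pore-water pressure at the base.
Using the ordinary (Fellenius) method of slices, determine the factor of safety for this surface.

FS = 1.08

Ordinary method of slices: FS = Σ[c'·Δl_i + (W_i cosα_i − u_i·Δl_i)·tanφ'] / Σ W_i sinα_i, with Δl_i = b_i / cosα_i.
Slice 1: Δl = 2.4/cos3.4° = 2.404 m; N'_1 = 49·cos3.4° − 6·2.404 = 34.5; c'Δl = 11.30; W sinα = 2.9
Slice 2: Δl = 2.9/cos18.4° = 3.056 m; N'_2 = 161·cos18.4° − 20·3.056 = 91.6; c'Δl = 14.36; W sinα = 50.8
Slice 3: Δl = 2.4/cos34.8° = 2.923 m; N'_3 = 182·cos34.8° − 6·2.923 = 131.9; c'Δl = 13.74; W sinα = 103.9
Slice 4: Δl = 2.4/cos53.4° = 4.025 m; N'_4 = 92·cos53.4° − 11·4.025 = 10.6; c'Δl = 18.92; W sinα = 73.9
Σc'Δl = 58.3 kN/m; ΣN' = 268.6 kN/m; ΣW sinα = 231.5 kN/m
Resisting = 58.3 + 268.6·tan35.4° = 58.3 + 190.9 = 249.2 kN/m
FS = 249.2 / 231.5 = 1.077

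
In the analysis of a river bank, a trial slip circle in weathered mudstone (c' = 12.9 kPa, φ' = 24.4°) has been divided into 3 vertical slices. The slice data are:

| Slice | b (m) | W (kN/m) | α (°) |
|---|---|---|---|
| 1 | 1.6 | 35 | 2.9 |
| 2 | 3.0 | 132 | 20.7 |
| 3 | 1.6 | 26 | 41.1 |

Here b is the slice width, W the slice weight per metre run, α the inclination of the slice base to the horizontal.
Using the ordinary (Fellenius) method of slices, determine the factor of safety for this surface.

FS = 2.60

Ordinary method of slices: FS = Σ[c'·Δl_i + (W_i cosα_i)·tanφ'] / Σ W_i sinα_i, with Δl_i = b_i / cosα_i.
Slice 1: Δl = 1.6/cos2.9° = 1.602 m; N'_1 = 35·cos2.9° = 35.0; c'Δl = 20.67; W sinα = 1.8
Slice 2: Δl = 3.0/cos20.7° = 3.207 m; N'_2 = 132·cos20.7° = 123.5; c'Δl = 41.37; W sinα = 46.7
Slice 3: Δl = 1.6/cos41.1° = 2.123 m; N'_3 = 26·cos41.1° = 19.6; c'Δl = 27.39; W sinα = 17.1
Σc'Δl = 89.4 kN/m; ΣN' = 178.0 kN/m; ΣW sinα = 65.5 kN/m
Resisting = 89.4 + 178.0·tan24.4° = 89.4 + 80.8 = 170.2 kN/m
FS = 170.2 / 65.5 = 2.597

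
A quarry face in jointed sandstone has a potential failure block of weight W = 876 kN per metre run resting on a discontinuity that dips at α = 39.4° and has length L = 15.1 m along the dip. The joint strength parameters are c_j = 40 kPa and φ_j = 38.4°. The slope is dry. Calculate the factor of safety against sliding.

FS = 2.05

Resolving the block weight along and normal to the plane and applying the Mohr–Coulomb strength on the joint:
N' = W cosα = 876·cos39.4° = 676.9 kN/m
Driving force T = W sinα = 876·sin39.4° = 556.0 kN/m
Resisting force R = c_j·L + N'·tanφ_j = 40·15.1 + 676.9·tan38.4° = 604.0 + 536.5 = 1140.5 kN/m
FS = R / T = 1140.5 / 556.0 = 2.051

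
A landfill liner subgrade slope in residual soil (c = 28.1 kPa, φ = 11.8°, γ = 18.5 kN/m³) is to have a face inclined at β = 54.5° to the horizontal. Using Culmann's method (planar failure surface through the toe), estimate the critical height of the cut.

Culmann's analysis gives the critical failure plane at α_cr = (β + φ)/2 = (54.5 + 11.8)/2 = 33.1°, and the critical height
H_c = (4c/γ) · sinβ cosφ / [1 − cos(β − φ)]
    = (4·28.1/18.5) · sin54.5°·cos11.8° / [1 − cos(42.7°)]
    = 6.076 · 0.8141·0.9789 / [1 − 0.7349]
    = 6.076 · 0.7969 / 0.2651
    = 18.26 m

H_c = 18.26 m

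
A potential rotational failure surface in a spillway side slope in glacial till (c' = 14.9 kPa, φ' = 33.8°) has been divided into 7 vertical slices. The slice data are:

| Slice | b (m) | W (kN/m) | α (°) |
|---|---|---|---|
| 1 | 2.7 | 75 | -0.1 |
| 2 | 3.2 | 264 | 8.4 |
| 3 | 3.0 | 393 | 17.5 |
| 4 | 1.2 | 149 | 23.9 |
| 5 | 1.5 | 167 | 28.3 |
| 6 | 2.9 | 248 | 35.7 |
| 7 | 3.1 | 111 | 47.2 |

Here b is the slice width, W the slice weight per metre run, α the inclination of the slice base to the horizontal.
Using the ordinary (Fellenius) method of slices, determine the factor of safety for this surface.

Ordinary method of slices: FS = Σ[c'·Δl_i + (W_i cosα_i)·tanφ'] / Σ W_i sinα_i, with Δl_i = b_i / cosα_i.
Slice 1: Δl = 2.7/cos(-0.1°) = 2.700 m; N'_1 = 75·cos(-0.1°) = 75.0; c'Δl = 40.23; W sinα = -0.1
Slice 2: Δl = 3.2/cos8.4° = 3.235 m; N'_2 = 264·cos8.4° = 261.2; c'Δl = 48.20; W sinα = 38.6
Slice 3: Δl = 3.0/cos17.5° = 3.146 m; N'_3 = 393·cos17.5° = 374.8; c'Δl = 46.87; W sinα = 118.2
Slice 4: Δl = 1.2/cos23.9° = 1.313 m; N'_4 = 149·cos23.9° = 136.2; c'Δl = 19.56; W sinα = 60.4
Slice 5: Δl = 1.5/cos28.3° = 1.704 m; N'_5 = 167·cos28.3° = 147.0; c'Δl = 25.38; W sinα = 79.2
Slice 6: Δl = 2.9/cos35.7° = 3.571 m; N'_6 = 248·cos35.7° = 201.4; c'Δl = 53.21; W sinα = 144.7
Slice 7: Δl = 3.1/cos47.2° = 4.563 m; N'_7 = 111·cos47.2° = 75.4; c'Δl = 67.98; W sinα = 81.4
Σc'Δl = 301.4 kN/m; ΣN' = 1271.1 kN/m; ΣW sinα = 522.3 kN/m
Resisting = 301.4 + 1271.1·tan33.8° = 301.4 + 850.9 = 1152.3 kN/m
FS = 1152.3 / 522.3 = 2.206

FS = 2.21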